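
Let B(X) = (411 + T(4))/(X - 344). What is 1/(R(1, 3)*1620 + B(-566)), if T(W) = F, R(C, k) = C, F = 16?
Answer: 130/210539 ≈ 0.00061746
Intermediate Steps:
T(W) = 16
B(X) = 427/(-344 + X) (B(X) = (411 + 16)/(X - 344) = 427/(-344 + X))
1/(R(1, 3)*1620 + B(-566)) = 1/(1*1620 + 427/(-344 - 566)) = 1/(1620 + 427/(-910)) = 1/(1620 + 427*(-1/910)) = 1/(1620 - 61/130) = 1/(210539/130) = 130/210539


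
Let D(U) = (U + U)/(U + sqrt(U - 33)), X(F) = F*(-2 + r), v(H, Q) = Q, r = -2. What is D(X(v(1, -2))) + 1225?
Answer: 109153/89 - 80*I/89 ≈ 1226.4 - 0.89888*I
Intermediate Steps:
X(F) = -4*F (X(F) = F*(-2 - 2) = F*(-4) = -4*F)
D(U) = 2*U/(U + sqrt(-33 + U)) (D(U) = (2*U)/(U + sqrt(-33 + U)) = 2*U/(U + sqrt(-33 + U)))
D(X(v(1, -2))) + 1225 = 2*(-4*(-2))/(-4*(-2) + sqrt(-33 - 4*(-2))) + 1225 = 2*8/(8 + sqrt(-33 + 8)) + 1225 = 2*8/(8 + sqrt(-25)) + 1225 = 2*8/(8 + 5*I) + 1225 = 2*8*((8 - 5*I)/89) + 1225 = (128/89 - 80*I/89) + 1225 = 109153/89 - 80*I/89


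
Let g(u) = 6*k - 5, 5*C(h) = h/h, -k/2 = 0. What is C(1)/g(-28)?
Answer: -1/25 ≈ -0.040000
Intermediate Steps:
k = 0 (k = -2*0 = 0)
C(h) = 1/5 (C(h) = (h/h)/5 = (1/5)*1 = 1/5)
g(u) = -5 (g(u) = 6*0 - 5 = 0 - 5 = -5)
C(1)/g(-28) = (1/5)/(-5) = (1/5)*(-1/5) = -1/25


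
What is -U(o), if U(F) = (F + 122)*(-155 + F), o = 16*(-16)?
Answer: -55074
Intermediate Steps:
o = -256
U(F) = (-155 + F)*(122 + F) (U(F) = (122 + F)*(-155 + F) = (-155 + F)*(122 + F))
-U(o) = -(-18910 + (-256)² - 33*(-256)) = -(-18910 + 65536 + 8448) = -1*55074 = -55074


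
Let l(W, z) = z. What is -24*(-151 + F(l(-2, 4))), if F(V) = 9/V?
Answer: 3570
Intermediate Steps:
-24*(-151 + F(l(-2, 4))) = -24*(-151 + 9/4) = -24*(-595/4) = 3570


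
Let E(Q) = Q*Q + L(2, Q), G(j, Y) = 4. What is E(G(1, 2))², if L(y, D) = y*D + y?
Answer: 676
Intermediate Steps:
L(y, D) = y + D*y (L(y, D) = D*y + y = y + D*y)
E(Q) = 2 + Q² + 2*Q (E(Q) = Q*Q + 2*(1 + Q) = Q² + (2 + 2*Q) = 2 + Q² + 2*Q)
E(G(1, 2))² = (2 + 4² + 2*4)² = (2 + 16 + 8)² = 26² = 676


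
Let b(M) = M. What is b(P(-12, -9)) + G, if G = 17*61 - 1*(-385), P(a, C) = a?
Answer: 1410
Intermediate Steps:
G = 1422 (G = 1037 + 385 = 1422)
b(P(-12, -9)) + G = -12 + 1422 = 1410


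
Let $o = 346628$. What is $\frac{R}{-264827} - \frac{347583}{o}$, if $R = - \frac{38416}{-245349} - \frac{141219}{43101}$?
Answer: $- \frac{108154555067919724721}{107858662716939117516} \approx -1.0027$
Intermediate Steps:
$R = - \frac{3665796935}{1174976361}$ ($R = \left(-38416\right) \left(- \frac{1}{245349}\right) - \frac{15691}{4789} = \frac{38416}{245349} - \frac{15691}{4789} = - \frac{3665796935}{1174976361} \approx -3.1199$)
$\frac{R}{-264827} - \frac{347583}{o} = - \frac{3665796935}{1174976361 \left(-264827\right)} - \frac{347583}{346628} = \left(- \frac{3665796935}{1174976361}\right) \left(- \frac{1}{264827}\right) - \frac{347583}{346628} = \frac{3665796935}{311165464754547} - \frac{347583}{346628} = - \frac{108154555067919724721}{107858662716939117516}$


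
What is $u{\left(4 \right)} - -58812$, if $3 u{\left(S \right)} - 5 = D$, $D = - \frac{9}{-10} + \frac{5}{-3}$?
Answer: $\frac{5293207}{90} \approx 58813.0$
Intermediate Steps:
$D = - \frac{23}{30}$ ($D = \left(-9\right) \left(- \frac{1}{10}\right) + 5 \left(- \frac{1}{3}\right) = \frac{9}{10} - \frac{5}{3} = - \frac{23}{30} \approx -0.76667$)
$u{\left(S \right)} = \frac{127}{90}$ ($u{\left(S \right)} = \frac{5}{3} + \frac{1}{3} \left(- \frac{23}{30}\right) = \frac{5}{3} - \frac{23}{90} = \frac{127}{90}$)
$u{\left(4 \right)} - -58812 = \frac{127}{90} - -58812 = \frac{127}{90} + 58812 = \frac{5293207}{90}$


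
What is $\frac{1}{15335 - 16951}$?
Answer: $- \frac{1}{1616} \approx -0.00061881$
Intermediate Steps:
$\frac{1}{15335 - 16951} = \frac{1}{-1616} = - \frac{1}{1616}$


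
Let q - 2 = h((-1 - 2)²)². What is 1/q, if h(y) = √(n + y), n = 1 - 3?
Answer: ⅑ ≈ 0.11111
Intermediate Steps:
n = -2
h(y) = √(-2 + y)
q = 9 (q = 2 + (√(-2 + (-1 - 2)²))² = 2 + (√(-2 + (-3)²))² = 2 + (√(-2 + 9))² = 2 + (√7)² = 2 + 7 = 9)
1/q = 1/9 = ⅑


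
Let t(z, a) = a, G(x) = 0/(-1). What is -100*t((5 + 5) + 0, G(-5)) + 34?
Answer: 34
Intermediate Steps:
G(x) = 0 (G(x) = 0*(-1) = 0)
-100*t((5 + 5) + 0, G(-5)) + 34 = -100*0 + 34 = 0 + 34 = 34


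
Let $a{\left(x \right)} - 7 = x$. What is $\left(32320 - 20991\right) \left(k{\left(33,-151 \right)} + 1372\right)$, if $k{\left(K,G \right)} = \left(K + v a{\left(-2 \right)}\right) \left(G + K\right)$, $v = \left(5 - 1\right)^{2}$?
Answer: $-135517498$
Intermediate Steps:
$v = 16$ ($v = 4^{2} = 16$)
$a{\left(x \right)} = 7 + x$
$k{\left(K,G \right)} = \left(80 + K\right) \left(G + K\right)$ ($k{\left(K,G \right)} = \left(K + 16 \left(7 - 2\right)\right) \left(G + K\right) = \left(K + 16 \cdot 5\right) \left(G + K\right) = \left(K + 80\right) \left(G + K\right) = \left(80 + K\right) \left(G + K\right)$)
$\left(32320 - 20991\right) \left(k{\left(33,-151 \right)} + 1372\right) = \left(32320 - 20991\right) \left(\left(33^{2} + 80 \left(-151\right) + 80 \cdot 33 - 4983\right) + 1372\right) = 11329 \left(\left(1089 - 12080 + 2640 - 4983\right) + 1372\right) = 11329 \left(-13334 + 1372\right) = 11329 \left(-11962\right) = -135517498$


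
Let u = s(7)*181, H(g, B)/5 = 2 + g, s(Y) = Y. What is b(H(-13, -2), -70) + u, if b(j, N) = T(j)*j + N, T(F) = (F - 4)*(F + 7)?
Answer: -154563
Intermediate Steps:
T(F) = (-4 + F)*(7 + F)
H(g, B) = 10 + 5*g (H(g, B) = 5*(2 + g) = 10 + 5*g)
b(j, N) = N + j*(-28 + j² + 3*j) (b(j, N) = (-28 + j² + 3*j)*j + N = j*(-28 + j² + 3*j) + N = N + j*(-28 + j² + 3*j))
u = 1267 (u = 7*181 = 1267)
b(H(-13, -2), -70) + u = (-70 + (10 + 5*(-13))*(-28 + (10 + 5*(-13))² + 3*(10 + 5*(-13)))) + 1267 = (-70 + (10 - 65)*(-28 + (10 - 65)² + 3*(10 - 65))) + 1267 = (-70 - 55*(-28 + (-55)² + 3*(-55))) + 1267 = (-70 - 55*(-28 + 3025 - 165)) + 1267 = (-70 - 55*2832) + 1267 = (-70 - 155760) + 1267 = -155830 + 1267 = -154563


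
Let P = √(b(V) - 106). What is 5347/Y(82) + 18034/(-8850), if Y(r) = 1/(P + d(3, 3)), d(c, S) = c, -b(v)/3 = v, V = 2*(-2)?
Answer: 70972408/4425 + 5347*I*√94 ≈ 16039.0 + 51841.0*I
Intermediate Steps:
V = -4
b(v) = -3*v
P = I*√94 (P = √(-3*(-4) - 106) = √(12 - 106) = √(-94) = I*√94 ≈ 9.6954*I)
Y(r) = 1/(3 + I*√94) (Y(r) = 1/(I*√94 + 3) = 1/(3 + I*√94))
5347/Y(82) + 18034/(-8850) = 5347/(3/103 - I*√94/103) + 18034/(-8850) = 5347/(3/103 - I*√94/103) + 18034*(-1/8850) = 5347/(3/103 - I*√94/103) - 9017/4425 = -9017/4425 + 5347/(3/103 - I*√94/103)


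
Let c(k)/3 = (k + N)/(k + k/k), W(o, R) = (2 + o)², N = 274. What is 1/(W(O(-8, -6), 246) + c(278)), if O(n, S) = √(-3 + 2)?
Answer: 8587/92105 - 3844*I/92105 ≈ 0.09323 - 0.041735*I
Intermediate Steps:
O(n, S) = I (O(n, S) = √(-1) = I)
c(k) = 3*(274 + k)/(1 + k) (c(k) = 3*((k + 274)/(k + k/k)) = 3*((274 + k)/(k + 1)) = 3*((274 + k)/(1 + k)) = 3*(274 + k)/(1 + k))
1/(W(O(-8, -6), 246) + c(278)) = 1/((2 + I)² + 3*(274 + 278)/(1 + 278)) = 1/((2 + I)² + 3*552/279) = 1/((2 + I)² + 3*(1/279)*552) = 1/((2 + I)² + 184/31) = 1/(184/31 + (2 + I)²)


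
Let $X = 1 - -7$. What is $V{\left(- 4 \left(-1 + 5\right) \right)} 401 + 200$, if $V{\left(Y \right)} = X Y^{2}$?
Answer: $821448$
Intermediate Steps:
$X = 8$ ($X = 1 + 7 = 8$)
$V{\left(Y \right)} = 8 Y^{2}$
$V{\left(- 4 \left(-1 + 5\right) \right)} 401 + 200 = 8 \left(- 4 \left(-1 + 5\right)\right)^{2} \cdot 401 + 200 = 8 \left(\left(-4\right) 4\right)^{2} \cdot 401 + 200 = 8 \left(-16\right)^{2} \cdot 401 + 200 = 8 \cdot 256 \cdot 401 + 200 = 2048 \cdot 401 + 200 = 821248 + 200 = 821448$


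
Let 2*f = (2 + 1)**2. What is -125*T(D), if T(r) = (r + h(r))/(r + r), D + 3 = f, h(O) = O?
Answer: -125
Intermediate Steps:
f = 9/2 (f = (2 + 1)**2/2 = (1/2)*3**2 = (1/2)*9 = 9/2 ≈ 4.5000)
D = 3/2 (D = -3 + 9/2 = 3/2 ≈ 1.5000)
T(r) = 1 (T(r) = (r + r)/(r + r) = (2*r)/((2*r)) = (2*r)*(1/(2*r)) = 1)
-125*T(D) = -125*1 = -125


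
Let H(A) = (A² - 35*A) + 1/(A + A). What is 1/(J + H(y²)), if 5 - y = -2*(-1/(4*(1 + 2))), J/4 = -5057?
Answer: -1089936/22343552819 ≈ -4.8781e-5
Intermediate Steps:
J = -20228 (J = 4*(-5057) = -20228)
y = 29/6 (y = 5 - (-2)/((-4*(1 + 2))) = 5 - (-2)/((-4*3)) = 5 - (-2)/(-12) = 5 - (-2)*(-1)/12 = 5 - 1*⅙ = 5 - ⅙ = 29/6 ≈ 4.8333)
H(A) = A² + 1/(2*A) - 35*A (H(A) = (A² - 35*A) + 1/(2*A) = A² + 1/(2*A) - 35*A)
1/(J + H(y²)) = 1/(-20228 + (((29/6)²)² + 1/(2*((29/6)²)) - 35*(29/6)²)) = 1/(-20228 + ((841/36)² + 1/(2*(841/36)) - 35*841/36)) = 1/(-20228 + (707281/1296 + (½)*(36/841) - 29435/36)) = 1/(-20228 + (707281/1296 + 18/841 - 29435/36)) = 1/(-20228 - 296327411/1089936) = 1/(-22343552819/1089936) = -1089936/22343552819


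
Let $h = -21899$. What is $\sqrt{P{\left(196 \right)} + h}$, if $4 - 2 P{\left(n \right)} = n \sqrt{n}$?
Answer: $i \sqrt{23269} \approx 152.54 i$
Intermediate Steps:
$P{\left(n \right)} = 2 - \frac{n^{\frac{3}{2}}}{2}$ ($P{\left(n \right)} = 2 - \frac{n \sqrt{n}}{2} = 2 - \frac{n^{\frac{3}{2}}}{2}$)
$\sqrt{P{\left(196 \right)} + h} = \sqrt{\left(2 - \frac{196^{\frac{3}{2}}}{2}\right) - 21899} = \sqrt{\left(2 - 1372\right) - 21899} = \sqrt{-1370 - 21899} = \sqrt{-23269} = i \sqrt{23269}$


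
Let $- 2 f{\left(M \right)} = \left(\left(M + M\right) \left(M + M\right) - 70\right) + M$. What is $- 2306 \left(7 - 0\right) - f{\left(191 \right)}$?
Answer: $\frac{113761}{2} \approx 56881.0$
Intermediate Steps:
$f{\left(M \right)} = 35 - 2 M^{2} - \frac{M}{2}$ ($f{\left(M \right)} = - \frac{\left(\left(M + M\right) \left(M + M\right) - 70\right) + M}{2} = - \frac{\left(2 M 2 M - 70\right) + M}{2} = - \frac{\left(4 M^{2} - 70\right) + M}{2} = - \frac{\left(-70 + 4 M^{2}\right) + M}{2} = - \frac{-70 + M + 4 M^{2}}{2} = 35 - 2 M^{2} - \frac{M}{2}$)
$- 2306 \left(7 - 0\right) - f{\left(191 \right)} = - 2306 \left(7 - 0\right) - \left(35 - 2 \cdot 191^{2} - \frac{191}{2}\right) = - 2306 \left(7 + 0\right) - \left(35 - 72962 - \frac{191}{2}\right) = \left(-2306\right) 7 - \left(35 - 72962 - \frac{191}{2}\right) = -16142 - - \frac{146045}{2} = -16142 + \frac{146045}{2} = \frac{113761}{2}$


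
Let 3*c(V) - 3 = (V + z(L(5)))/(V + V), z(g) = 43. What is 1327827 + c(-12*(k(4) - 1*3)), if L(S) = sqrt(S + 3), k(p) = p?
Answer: 95603585/72 ≈ 1.3278e+6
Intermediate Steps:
L(S) = sqrt(3 + S)
c(V) = 1 + (43 + V)/(6*V) (c(V) = 1 + ((V + 43)/(V + V))/3 = 1 + ((43 + V)/((2*V)))/3 = 1 + ((43 + V)*(1/(2*V)))/3 = 1 + ((43 + V)/(2*V))/3 = 1 + (43 + V)/(6*V))
1327827 + c(-12*(k(4) - 1*3)) = 1327827 + (43 + 7*(-12*(4 - 1*3)))/(6*((-12*(4 - 1*3)))) = 1327827 + (43 + 7*(-12*(4 - 3)))/(6*((-12*(4 - 3)))) = 1327827 + (43 + 7*(-12*1))/(6*((-12*1))) = 1327827 + (1/6)*(43 + 7*(-12))/(-12) = 1327827 + (1/6)*(-1/12)*(43 - 84) = 1327827 + (1/6)*(-1/12)*(-41) = 1327827 + 41/72 = 95603585/72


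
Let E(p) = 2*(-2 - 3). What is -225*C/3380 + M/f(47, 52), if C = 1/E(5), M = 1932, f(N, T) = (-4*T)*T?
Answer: -465/2704 ≈ -0.17197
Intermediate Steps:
E(p) = -10 (E(p) = 2*(-5) = -10)
f(N, T) = -4*T²
C = -⅒ (C = 1/(-10) = -⅒ ≈ -0.10000)
-225*C/3380 + M/f(47, 52) = -225*(-⅒)/3380 + 1932/((-4*52²)) = (45/2)*(1/3380) + 1932/((-4*2704)) = 9/1352 + 1932/(-10816) = 9/1352 + 1932*(-1/10816) = 9/1352 - 483/2704 = -465/2704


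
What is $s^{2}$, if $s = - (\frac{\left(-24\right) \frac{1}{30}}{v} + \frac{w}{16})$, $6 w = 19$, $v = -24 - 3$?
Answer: $\frac{966289}{18662400} \approx 0.051777$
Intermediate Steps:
$v = -27$
$w = \frac{19}{6}$ ($w = \frac{1}{6} \cdot 19 = \frac{19}{6} \approx 3.1667$)
$s = - \frac{983}{4320}$ ($s = - (\frac{\left(-24\right) \frac{1}{30}}{-27} + \frac{19}{6 \cdot 16}) = - (\left(-24\right) \frac{1}{30} \left(- \frac{1}{27}\right) + \frac{19}{6} \cdot \frac{1}{16}) = - (\left(- \frac{4}{5}\right) \left(- \frac{1}{27}\right) + \frac{19}{96}) = - (\frac{4}{135} + \frac{19}{96}) = \left(-1\right) \frac{983}{4320} = - \frac{983}{4320} \approx -0.22755$)
$s^{2} = \left(- \frac{983}{4320}\right)^{2} = \frac{966289}{18662400}$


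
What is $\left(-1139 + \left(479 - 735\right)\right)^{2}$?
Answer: $1946025$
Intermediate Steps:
$\left(-1139 + \left(479 - 735\right)\right)^{2} = \left(-1139 - 256\right)^{2} = \left(-1395\right)^{2} = 1946025$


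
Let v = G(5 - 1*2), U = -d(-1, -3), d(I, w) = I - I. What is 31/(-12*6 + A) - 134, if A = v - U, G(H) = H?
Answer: -9277/69 ≈ -134.45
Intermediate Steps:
d(I, w) = 0
U = 0 (U = -1*0 = 0)
v = 3 (v = 5 - 1*2 = 5 - 2 = 3)
A = 3 (A = 3 - 1*0 = 3 + 0 = 3)
31/(-12*6 + A) - 134 = 31/(-12*6 + 3) - 134 = 31/(-72 + 3) - 134 = 31/(-69) - 134 = -1/69*31 - 134 = -31/69 - 134 = -9277/69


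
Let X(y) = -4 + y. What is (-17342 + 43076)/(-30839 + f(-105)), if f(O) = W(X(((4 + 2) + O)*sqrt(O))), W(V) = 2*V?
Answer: -793816698/955653829 + 5095332*I*sqrt(105)/955653829 ≈ -0.83065 + 0.054634*I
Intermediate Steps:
f(O) = -8 + 2*sqrt(O)*(6 + O) (f(O) = 2*(-4 + ((4 + 2) + O)*sqrt(O)) = 2*(-4 + (6 + O)*sqrt(O)) = 2*(-4 + sqrt(O)*(6 + O)) = -8 + 2*sqrt(O)*(6 + O))
(-17342 + 43076)/(-30839 + f(-105)) = (-17342 + 43076)/(-30839 + (-8 + 2*sqrt(-105)*(6 - 105))) = 25734/(-30839 + (-8 + 2*(I*sqrt(105))*(-99))) = 25734/(-30839 + (-8 - 198*I*sqrt(105))) = 25734/(-30847 - 198*I*sqrt(105))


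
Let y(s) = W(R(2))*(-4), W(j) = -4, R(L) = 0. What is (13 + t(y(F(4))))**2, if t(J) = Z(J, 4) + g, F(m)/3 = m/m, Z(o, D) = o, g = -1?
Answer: 784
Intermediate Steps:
F(m) = 3 (F(m) = 3*(m/m) = 3*1 = 3)
y(s) = 16 (y(s) = -4*(-4) = 16)
t(J) = -1 + J (t(J) = J - 1 = -1 + J)
(13 + t(y(F(4))))**2 = (13 + (-1 + 16))**2 = (13 + 15)**2 = 28**2 = 784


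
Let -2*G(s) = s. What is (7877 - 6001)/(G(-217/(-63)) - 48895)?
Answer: -33768/880141 ≈ -0.038367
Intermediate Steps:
G(s) = -s/2
(7877 - 6001)/(G(-217/(-63)) - 48895) = (7877 - 6001)/(-(-217)/(2*(-63)) - 48895) = 1876/(-(-217)*(-1)/(2*63) - 48895) = 1876/(-1/2*31/9 - 48895) = 1876/(-31/18 - 48895) = 1876/(-880141/18) = 1876*(-18/880141) = -33768/880141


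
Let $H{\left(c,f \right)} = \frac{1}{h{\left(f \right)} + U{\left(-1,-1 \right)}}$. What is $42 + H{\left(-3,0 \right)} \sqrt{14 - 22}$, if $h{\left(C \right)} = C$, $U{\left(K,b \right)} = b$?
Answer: $42 - 2 i \sqrt{2} \approx 42.0 - 2.8284 i$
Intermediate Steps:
$H{\left(c,f \right)} = \frac{1}{-1 + f}$ ($H{\left(c,f \right)} = \frac{1}{f - 1} = \frac{1}{-1 + f}$)
$42 + H{\left(-3,0 \right)} \sqrt{14 - 22} = 42 + \frac{\sqrt{14 - 22}}{-1 + 0} = 42 + \frac{\sqrt{-8}}{-1} = 42 - 2 i \sqrt{2}$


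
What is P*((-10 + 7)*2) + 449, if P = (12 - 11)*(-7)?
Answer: 491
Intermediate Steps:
P = -7 (P = 1*(-7) = -7)
P*((-10 + 7)*2) + 449 = -7*(-10 + 7)*2 + 449 = -(-21)*2 + 449 = -7*(-6) + 449 = 42 + 449 = 491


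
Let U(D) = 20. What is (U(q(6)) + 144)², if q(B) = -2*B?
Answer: 26896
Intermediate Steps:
(U(q(6)) + 144)² = (20 + 144)² = 164² = 26896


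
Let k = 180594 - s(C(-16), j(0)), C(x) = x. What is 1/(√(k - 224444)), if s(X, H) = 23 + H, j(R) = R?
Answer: -I*√43873/43873 ≈ -0.0047742*I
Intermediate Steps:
k = 180571 (k = 180594 - (23 + 0) = 180594 - 1*23 = 180594 - 23 = 180571)
1/(√(k - 224444)) = 1/(√(180571 - 224444)) = 1/(√(-43873)) = 1/(I*√43873) = -I*√43873/43873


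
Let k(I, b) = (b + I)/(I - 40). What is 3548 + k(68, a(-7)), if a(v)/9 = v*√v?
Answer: 24853/7 - 9*I*√7/4 ≈ 3550.4 - 5.9529*I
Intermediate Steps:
a(v) = 9*v^(3/2) (a(v) = 9*(v*√v) = 9*v^(3/2))
k(I, b) = (I + b)/(-40 + I)
3548 + k(68, a(-7)) = 3548 + (68 + 9*(-7)^(3/2))/(-40 + 68) = 3548 + (68 + 9*(-7*I*√7))/28 = 3548 + (68 - 63*I*√7)/28 = 3548 + (17/7 - 9*I*√7/4) = 24853/7 - 9*I*√7/4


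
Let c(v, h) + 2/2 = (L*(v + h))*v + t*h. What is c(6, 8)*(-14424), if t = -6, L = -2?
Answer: 3130008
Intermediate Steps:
c(v, h) = -1 - 6*h + v*(-2*h - 2*v) (c(v, h) = -1 + ((-2*(v + h))*v - 6*h) = -1 + ((-2*(h + v))*v - 6*h) = -1 + ((-2*h - 2*v)*v - 6*h) = -1 + (v*(-2*h - 2*v) - 6*h) = -1 + (-6*h + v*(-2*h - 2*v)) = -1 - 6*h + v*(-2*h - 2*v))
c(6, 8)*(-14424) = (-1 - 6*8 - 2*6**2 - 2*8*6)*(-14424) = (-1 - 48 - 2*36 - 96)*(-14424) = (-1 - 48 - 72 - 96)*(-14424) = -217*(-14424) = 3130008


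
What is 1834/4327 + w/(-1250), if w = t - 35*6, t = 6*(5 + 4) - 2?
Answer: 1488083/2704375 ≈ 0.55025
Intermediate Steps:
t = 52 (t = 6*9 - 2 = 54 - 2 = 52)
w = -158 (w = 52 - 35*6 = 52 - 210 = -158)
1834/4327 + w/(-1250) = 1834/4327 - 158/(-1250) = 1834*(1/4327) - 158*(-1/1250) = 1834/4327 + 79/625 = 1488083/2704375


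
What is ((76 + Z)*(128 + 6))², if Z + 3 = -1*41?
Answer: 18386944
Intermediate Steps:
Z = -44 (Z = -3 - 1*41 = -3 - 41 = -44)
((76 + Z)*(128 + 6))² = ((76 - 44)*(128 + 6))² = (32*134)² = 4288² = 18386944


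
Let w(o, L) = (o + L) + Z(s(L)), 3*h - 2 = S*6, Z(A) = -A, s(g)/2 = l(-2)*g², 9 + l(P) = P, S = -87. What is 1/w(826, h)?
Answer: 9/5954674 ≈ 1.5114e-6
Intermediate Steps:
l(P) = -9 + P
s(g) = -22*g² (s(g) = 2*((-9 - 2)*g²) = 2*(-11*g²) = -22*g²)
h = -520/3 (h = ⅔ + (-87*6)/3 = ⅔ + (⅓)*(-522) = ⅔ - 174 = -520/3 ≈ -173.33)
w(o, L) = L + o + 22*L² (w(o, L) = (o + L) - (-22)*L² = (L + o) + 22*L² = L + o + 22*L²)
1/w(826, h) = 1/(-520/3 + 826 + 22*(-520/3)²) = 1/(-520/3 + 826 + 22*(270400/9)) = 1/(-520/3 + 826 + 5948800/9) = 1/(5954674/9) = 9/5954674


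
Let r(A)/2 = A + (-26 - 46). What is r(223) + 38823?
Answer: 39125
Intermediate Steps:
r(A) = -144 + 2*A (r(A) = 2*(A + (-26 - 46)) = 2*(A - 72) = 2*(-72 + A) = -144 + 2*A)
r(223) + 38823 = (-144 + 2*223) + 38823 = (-144 + 446) + 38823 = 302 + 38823 = 39125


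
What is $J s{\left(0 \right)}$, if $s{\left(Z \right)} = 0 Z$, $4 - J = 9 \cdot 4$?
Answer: $0$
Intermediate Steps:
$J = -32$ ($J = 4 - 9 \cdot 4 = 4 - 36 = -32$)
$s{\left(Z \right)} = 0$
$J s{\left(0 \right)} = \left(-32\right) 0 = 0$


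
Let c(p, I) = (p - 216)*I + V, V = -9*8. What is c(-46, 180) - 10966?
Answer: -58198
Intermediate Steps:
V = -72
c(p, I) = -72 + I*(-216 + p) (c(p, I) = (p - 216)*I - 72 = (-216 + p)*I - 72 = I*(-216 + p) - 72 = -72 + I*(-216 + p))
c(-46, 180) - 10966 = (-72 - 216*180 + 180*(-46)) - 10966 = (-72 - 38880 - 8280) - 10966 = -47232 - 10966 = -58198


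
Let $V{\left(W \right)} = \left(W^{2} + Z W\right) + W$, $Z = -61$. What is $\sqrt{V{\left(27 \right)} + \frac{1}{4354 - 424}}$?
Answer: $\frac{i \sqrt{13761401970}}{3930} \approx 29.85 i$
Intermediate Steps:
$V{\left(W \right)} = W^{2} - 60 W$ ($V{\left(W \right)} = \left(W^{2} - 61 W\right) + W = W^{2} - 60 W$)
$\sqrt{V{\left(27 \right)} + \frac{1}{4354 - 424}} = \sqrt{27 \left(-60 + 27\right) + \frac{1}{4354 - 424}} = \sqrt{27 \left(-33\right) + \frac{1}{3930}} = \sqrt{-891 + \frac{1}{3930}} = \sqrt{- \frac{3501629}{3930}} = \frac{i \sqrt{13761401970}}{3930}$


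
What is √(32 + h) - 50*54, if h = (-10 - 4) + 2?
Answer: -2700 + 2*√5 ≈ -2695.5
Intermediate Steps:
h = -12 (h = -14 + 2 = -12)
√(32 + h) - 50*54 = √(32 - 12) - 50*54 = √20 - 2700 = 2*√5 - 2700 = -2700 + 2*√5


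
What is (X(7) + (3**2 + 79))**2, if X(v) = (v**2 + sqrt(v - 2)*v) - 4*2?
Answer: 16886 + 1806*sqrt(5) ≈ 20924.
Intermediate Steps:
X(v) = -8 + v**2 + v*sqrt(-2 + v) (X(v) = (v**2 + sqrt(-2 + v)*v) - 8 = (v**2 + v*sqrt(-2 + v)) - 8 = -8 + v**2 + v*sqrt(-2 + v))
(X(7) + (3**2 + 79))**2 = ((-8 + 7**2 + 7*sqrt(-2 + 7)) + (3**2 + 79))**2 = ((-8 + 49 + 7*sqrt(5)) + (9 + 79))**2 = ((41 + 7*sqrt(5)) + 88)**2 = (129 + 7*sqrt(5))**2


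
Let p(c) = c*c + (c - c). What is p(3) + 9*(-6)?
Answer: -45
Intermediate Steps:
p(c) = c² (p(c) = c² + 0 = c²)
p(3) + 9*(-6) = 3² + 9*(-6) = 9 - 54 = -45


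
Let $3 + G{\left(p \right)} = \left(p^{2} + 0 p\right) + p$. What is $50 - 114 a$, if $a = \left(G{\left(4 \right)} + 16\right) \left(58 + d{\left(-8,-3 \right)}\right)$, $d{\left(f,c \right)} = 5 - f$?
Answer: $-267052$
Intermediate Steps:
$G{\left(p \right)} = -3 + p + p^{2}$ ($G{\left(p \right)} = -3 + \left(\left(p^{2} + 0 p\right) + p\right) = -3 + \left(\left(p^{2} + 0\right) + p\right) = -3 + \left(p^{2} + p\right) = -3 + \left(p + p^{2}\right) = -3 + p + p^{2}$)
$a = 2343$ ($a = \left(\left(-3 + 4 + 4^{2}\right) + 16\right) \left(58 + \left(5 - -8\right)\right) = \left(\left(-3 + 4 + 16\right) + 16\right) \left(58 + \left(5 + 8\right)\right) = \left(17 + 16\right) \left(58 + 13\right) = 33 \cdot 71 = 2343$)
$50 - 114 a = 50 - 267102 = -267052$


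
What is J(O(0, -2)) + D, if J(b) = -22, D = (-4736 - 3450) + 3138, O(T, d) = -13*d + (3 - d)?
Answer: -5070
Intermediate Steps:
O(T, d) = 3 - 14*d
D = -5048 (D = -8186 + 3138 = -5048)
J(O(0, -2)) + D = -22 - 5048 = -5070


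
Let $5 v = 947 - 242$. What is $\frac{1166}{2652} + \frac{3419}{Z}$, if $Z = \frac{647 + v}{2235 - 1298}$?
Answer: $\frac{2124218491}{522444} \approx 4065.9$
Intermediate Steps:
$v = 141$ ($v = \frac{947 - 242}{5} = \frac{1}{5} \cdot 705 = 141$)
$Z = \frac{788}{937}$ ($Z = \frac{647 + 141}{2235 - 1298} = \frac{788}{937} \approx 0.84098$)
$\frac{1166}{2652} + \frac{3419}{Z} = \frac{1166}{2652} + \frac{3419}{\frac{788}{937}} = 1166 \cdot \frac{1}{2652} + 3419 \cdot \frac{937}{788} = \frac{583}{1326} + \frac{3203603}{788} = \frac{2124218491}{522444}$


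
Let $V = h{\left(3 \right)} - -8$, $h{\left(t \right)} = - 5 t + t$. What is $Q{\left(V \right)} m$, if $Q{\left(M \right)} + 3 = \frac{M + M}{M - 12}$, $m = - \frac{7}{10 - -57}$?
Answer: $\frac{35}{134} \approx 0.26119$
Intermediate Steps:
$h{\left(t \right)} = - 4 t$
$V = -4$ ($V = \left(-4\right) 3 - -8 = -12 + 8 = -4$)
$m = - \frac{7}{67}$ ($m = - \frac{7}{10 + 57} = - \frac{7}{67} \approx -0.10448$)
$Q{\left(M \right)} = -3 + \frac{2 M}{-12 + M}$ ($Q{\left(M \right)} = -3 + \frac{M + M}{M - 12} = -3 + \frac{2 M}{-12 + M}$)
$Q{\left(V \right)} m = \frac{36 - -4}{-12 - 4} \left(- \frac{7}{67}\right) = \frac{36 + 4}{-16} \left(- \frac{7}{67}\right) = \left(- \frac{1}{16}\right) 40 \left(- \frac{7}{67}\right) = \left(- \frac{5}{2}\right) \left(- \frac{7}{67}\right) = \frac{35}{134}$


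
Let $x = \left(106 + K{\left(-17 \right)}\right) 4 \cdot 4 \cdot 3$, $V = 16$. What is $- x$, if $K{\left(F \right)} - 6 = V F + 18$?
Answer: $6816$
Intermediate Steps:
$K{\left(F \right)} = 24 + 16 F$ ($K{\left(F \right)} = 6 + \left(16 F + 18\right) = 6 + \left(18 + 16 F\right) = 24 + 16 F$)
$x = -6816$ ($x = \left(106 + \left(24 + 16 \left(-17\right)\right)\right) 4 \cdot 4 \cdot 3 = \left(106 + \left(24 - 272\right)\right) 16 \cdot 3 = \left(106 - 248\right) 48 = \left(-142\right) 48 = -6816$)
$- x = \left(-1\right) \left(-6816\right) = 6816$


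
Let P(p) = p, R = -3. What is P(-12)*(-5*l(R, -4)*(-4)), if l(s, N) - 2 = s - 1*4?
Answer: 1200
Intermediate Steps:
l(s, N) = -2 + s (l(s, N) = 2 + (s - 1*4) = 2 + (s - 4) = 2 + (-4 + s) = -2 + s)
P(-12)*(-5*l(R, -4)*(-4)) = -12*(-5*(-2 - 3))*(-4) = -12*(-5*(-5))*(-4) = -300*(-4) = -12*(-100) = 1200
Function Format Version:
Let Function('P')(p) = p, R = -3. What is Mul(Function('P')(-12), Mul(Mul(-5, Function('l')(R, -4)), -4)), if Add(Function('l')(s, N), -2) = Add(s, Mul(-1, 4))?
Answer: 1200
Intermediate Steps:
Function('l')(s, N) = Add(-2, s) (Function('l')(s, N) = Add(2, Add(s, Mul(-1, 4))) = Add(2, Add(s, -4)) = Add(2, Add(-4, s)) = Add(-2, s))
Mul(Function('P')(-12), Mul(Mul(-5, Function('l')(R, -4)), -4)) = Mul(-12, Mul(Mul(-5, Add(-2, -3)), -4)) = Mul(-12, Mul(Mul(-5, -5), -4)) = Mul(-12, Mul(25, -4)) = Mul(-12, -100) = 1200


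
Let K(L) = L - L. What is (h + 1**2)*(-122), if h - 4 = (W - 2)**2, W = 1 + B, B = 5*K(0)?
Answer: -732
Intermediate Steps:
K(L) = 0
B = 0 (B = 5*0 = 0)
W = 1 (W = 1 + 0 = 1)
h = 5 (h = 4 + (1 - 2)**2 = 4 + (-1)**2 = 4 + 1 = 5)
(h + 1**2)*(-122) = (5 + 1**2)*(-122) = (5 + 1)*(-122) = 6*(-122) = -732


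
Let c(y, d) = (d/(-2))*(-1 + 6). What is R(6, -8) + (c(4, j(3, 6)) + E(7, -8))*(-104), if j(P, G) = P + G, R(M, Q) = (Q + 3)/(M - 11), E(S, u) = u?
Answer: 3173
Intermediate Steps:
R(M, Q) = (3 + Q)/(-11 + M)
j(P, G) = G + P
c(y, d) = -5*d/2 (c(y, d) = (d*(-1/2))*5 = -d/2*5 = -5*d/2)
R(6, -8) + (c(4, j(3, 6)) + E(7, -8))*(-104) = (3 - 8)/(-11 + 6) + (-5*(6 + 3)/2 - 8)*(-104) = -5/(-5) + (-5/2*9 - 8)*(-104) = -1/5*(-5) + (-45/2 - 8)*(-104) = 1 - 61/2*(-104) = 1 + 3172 = 3173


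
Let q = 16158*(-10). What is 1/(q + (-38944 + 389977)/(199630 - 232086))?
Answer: -32456/5244591513 ≈ -6.1885e-6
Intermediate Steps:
q = -161580
1/(q + (-38944 + 389977)/(199630 - 232086)) = 1/(-161580 + (-38944 + 389977)/(199630 - 232086)) = 1/(-161580 + 351033/(-32456)) = 1/(-161580 + 351033*(-1/32456)) = 1/(-161580 - 351033/32456) = 1/(-5244591513/32456) = -32456/5244591513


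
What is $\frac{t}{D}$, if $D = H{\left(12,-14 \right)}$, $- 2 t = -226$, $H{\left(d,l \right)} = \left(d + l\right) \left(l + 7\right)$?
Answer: $\frac{113}{14} \approx 8.0714$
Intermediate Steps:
$H{\left(d,l \right)} = \left(7 + l\right) \left(d + l\right)$ ($H{\left(d,l \right)} = \left(d + l\right) \left(7 + l\right) = \left(7 + l\right) \left(d + l\right)$)
$t = 113$ ($t = \left(- \frac{1}{2}\right) \left(-226\right) = 113$)
$D = 14$ ($D = \left(-14\right)^{2} + 7 \cdot 12 + 7 \left(-14\right) + 12 \left(-14\right) = 196 + 84 - 98 - 168 = 14$)
$\frac{t}{D} = \frac{113}{14}$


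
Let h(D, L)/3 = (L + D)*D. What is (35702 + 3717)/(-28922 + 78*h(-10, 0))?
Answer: -39419/5522 ≈ -7.1385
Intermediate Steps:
h(D, L) = 3*D*(D + L) (h(D, L) = 3*((L + D)*D) = 3*((D + L)*D) = 3*(D*(D + L)) = 3*D*(D + L))
(35702 + 3717)/(-28922 + 78*h(-10, 0)) = (35702 + 3717)/(-28922 + 78*(3*(-10)*(-10 + 0))) = 39419/(-28922 + 78*(3*(-10)*(-10))) = 39419/(-28922 + 78*300) = 39419/(-28922 + 23400) = 39419/(-5522) = 39419*(-1/5522) = -39419/5522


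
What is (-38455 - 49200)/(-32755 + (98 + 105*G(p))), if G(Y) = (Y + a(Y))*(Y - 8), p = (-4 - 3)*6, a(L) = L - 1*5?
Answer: -87655/434593 ≈ -0.20169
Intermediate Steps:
a(L) = -5 + L (a(L) = L - 5 = -5 + L)
p = -42 (p = -7*6 = -42)
G(Y) = (-8 + Y)*(-5 + 2*Y) (G(Y) = (Y + (-5 + Y))*(Y - 8) = (-5 + 2*Y)*(-8 + Y) = (-8 + Y)*(-5 + 2*Y))
(-38455 - 49200)/(-32755 + (98 + 105*G(p))) = (-38455 - 49200)/(-32755 + (98 + 105*(40 - 21*(-42) + 2*(-42)²))) = -87655/(-32755 + (98 + 105*(40 + 882 + 2*1764))) = -87655/(-32755 + (98 + 105*(40 + 882 + 3528))) = -87655/(-32755 + (98 + 105*4450)) = -87655/(-32755 + (98 + 467250)) = -87655/(-32755 + 467348) = -87655/434593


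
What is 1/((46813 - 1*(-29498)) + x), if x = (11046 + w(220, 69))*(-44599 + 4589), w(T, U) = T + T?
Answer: -1/459478549 ≈ -2.1764e-9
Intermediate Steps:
w(T, U) = 2*T
x = -459554860 (x = (11046 + 2*220)*(-44599 + 4589) = (11046 + 440)*(-40010) = 11486*(-40010) = -459554860)
1/((46813 - 1*(-29498)) + x) = 1/((46813 - 1*(-29498)) - 459554860) = 1/((46813 + 29498) - 459554860) = 1/(76311 - 459554860) = 1/(-459478549) = -1/459478549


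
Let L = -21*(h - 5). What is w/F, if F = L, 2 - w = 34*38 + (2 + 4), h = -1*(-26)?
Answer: 144/49 ≈ 2.9388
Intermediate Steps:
h = 26
w = -1296 (w = 2 - (34*38 + (2 + 4)) = 2 - (1292 + 6) = 2 - 1*1298 = 2 - 1298 = -1296)
L = -441 (L = -21*(26 - 5) = -21*21 = -441)
F = -441
w/F = -1296/(-441) = -1296*(-1/441) = 144/49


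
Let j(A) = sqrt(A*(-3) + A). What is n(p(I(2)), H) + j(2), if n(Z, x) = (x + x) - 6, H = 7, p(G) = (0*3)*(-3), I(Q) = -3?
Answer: 8 + 2*I ≈ 8.0 + 2.0*I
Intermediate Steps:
p(G) = 0 (p(G) = 0*(-3) = 0)
n(Z, x) = -6 + 2*x (n(Z, x) = 2*x - 6 = -6 + 2*x)
j(A) = sqrt(2)*sqrt(-A) (j(A) = sqrt(-3*A + A) = sqrt(-2*A) = sqrt(2)*sqrt(-A))
n(p(I(2)), H) + j(2) = (-6 + 2*7) + sqrt(2)*sqrt(-1*2) = (-6 + 14) + sqrt(2)*sqrt(-2) = 8 + sqrt(2)*(I*sqrt(2)) = 8 + 2*I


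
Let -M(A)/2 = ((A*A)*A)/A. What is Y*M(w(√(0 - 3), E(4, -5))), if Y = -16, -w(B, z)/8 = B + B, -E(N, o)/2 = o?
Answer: -24576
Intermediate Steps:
E(N, o) = -2*o
w(B, z) = -16*B (w(B, z) = -8*(B + B) = -16*B)
M(A) = -2*A² (M(A) = -2*(A*A)*A/A = -2*A²*A/A = -2*A³/A = -2*A²)
Y*M(w(√(0 - 3), E(4, -5))) = -(-32)*(-16*√(0 - 3))² = -(-32)*(-16*I*√3)² = -(-32)*(-768) = -16*1536 = -24576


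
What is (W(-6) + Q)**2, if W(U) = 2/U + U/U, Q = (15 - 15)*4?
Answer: 4/9 ≈ 0.44444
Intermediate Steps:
Q = 0 (Q = 0*4 = 0)
W(U) = 1 + 2/U (W(U) = 2/U + 1 = 1 + 2/U)
(W(-6) + Q)**2 = ((2 - 6)/(-6) + 0)**2 = (-1/6*(-4) + 0)**2 = (2/3 + 0)**2 = (2/3)**2 = 4/9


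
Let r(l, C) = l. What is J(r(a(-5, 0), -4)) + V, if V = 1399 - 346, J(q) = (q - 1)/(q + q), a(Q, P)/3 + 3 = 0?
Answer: 9482/9 ≈ 1053.6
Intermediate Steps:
a(Q, P) = -9 (a(Q, P) = -9 + 3*0 = -9 + 0 = -9)
J(q) = (-1 + q)/(2*q) (J(q) = (-1 + q)/((2*q)) = (-1 + q)*(1/(2*q)) = (-1 + q)/(2*q))
V = 1053
J(r(a(-5, 0), -4)) + V = (½)*(-1 - 9)/(-9) + 1053 = (½)*(-⅑)*(-10) + 1053 = 5/9 + 1053 = 9482/9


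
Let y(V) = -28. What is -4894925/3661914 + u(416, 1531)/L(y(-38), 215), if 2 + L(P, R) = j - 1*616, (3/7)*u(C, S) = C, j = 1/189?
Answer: -1243532229709/427715217114 ≈ -2.9074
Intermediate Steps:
j = 1/189 ≈ 0.0052910
u(C, S) = 7*C/3
L(P, R) = -116801/189 (L(P, R) = -2 + (1/189 - 1*616) = -2 + (1/189 - 616) = -2 - 116423/189 = -116801/189)
-4894925/3661914 + u(416, 1531)/L(y(-38), 215) = -4894925/3661914 + ((7/3)*416)/(-116801/189) = -4894925*1/3661914 + (2912/3)*(-189/116801) = -4894925/3661914 - 183456/116801 = -1243532229709/427715217114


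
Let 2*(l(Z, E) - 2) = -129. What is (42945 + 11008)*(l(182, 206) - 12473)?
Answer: -1352655663/2 ≈ -6.7633e+8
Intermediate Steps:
l(Z, E) = -125/2 (l(Z, E) = 2 + (½)*(-129) = 2 - 129/2 = -125/2)
(42945 + 11008)*(l(182, 206) - 12473) = (42945 + 11008)*(-125/2 - 12473) = 53953*(-25071/2) = -1352655663/2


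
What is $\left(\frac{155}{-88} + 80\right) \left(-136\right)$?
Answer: $- \frac{117045}{11} \approx -10640.0$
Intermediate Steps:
$\left(\frac{155}{-88} + 80\right) \left(-136\right) = \left(155 \left(- \frac{1}{88}\right) + 80\right) \left(-136\right) = \left(- \frac{155}{88} + 80\right) \left(-136\right) = \frac{6885}{88} \left(-136\right) = - \frac{117045}{11}$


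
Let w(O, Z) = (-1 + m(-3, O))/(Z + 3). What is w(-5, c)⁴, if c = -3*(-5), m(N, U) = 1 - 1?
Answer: 1/104976 ≈ 9.5260e-6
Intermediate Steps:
m(N, U) = 0
c = 15
w(O, Z) = -1/(3 + Z) (w(O, Z) = (-1 + 0)/(Z + 3) = -1/(3 + Z))
w(-5, c)⁴ = (-1/(3 + 15))⁴ = (-1/18)⁴ = 1/104976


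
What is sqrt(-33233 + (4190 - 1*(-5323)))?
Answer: 2*I*sqrt(5930) ≈ 154.01*I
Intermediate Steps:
sqrt(-33233 + (4190 - 1*(-5323))) = sqrt(-33233 + (4190 + 5323)) = sqrt(-33233 + 9513) = sqrt(-23720) = 2*I*sqrt(5930)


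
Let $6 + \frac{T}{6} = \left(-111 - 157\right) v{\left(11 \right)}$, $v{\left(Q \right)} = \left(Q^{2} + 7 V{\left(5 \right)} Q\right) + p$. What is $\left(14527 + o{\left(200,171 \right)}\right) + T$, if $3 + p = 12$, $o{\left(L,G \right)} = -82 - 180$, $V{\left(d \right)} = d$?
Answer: $-813891$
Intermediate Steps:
$o{\left(L,G \right)} = -262$
$p = 9$ ($p = -3 + 12 = 9$)
$v{\left(Q \right)} = 9 + Q^{2} + 35 Q$ ($v{\left(Q \right)} = \left(Q^{2} + 7 \cdot 5 Q\right) + 9 = \left(Q^{2} + 35 Q\right) + 9 = 9 + Q^{2} + 35 Q$)
$T = -828156$ ($T = -36 + 6 \left(-111 - 157\right) \left(9 + 11^{2} + 35 \cdot 11\right) = -36 + 6 \left(- 268 \left(9 + 121 + 385\right)\right) = -36 + 6 \left(\left(-268\right) 515\right) = -36 + 6 \left(-138020\right) = -36 - 828120 = -828156$)
$\left(14527 + o{\left(200,171 \right)}\right) + T = \left(14527 - 262\right) - 828156 = 14265 - 828156 = -813891$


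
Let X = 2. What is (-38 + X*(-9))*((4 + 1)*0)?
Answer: 0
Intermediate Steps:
(-38 + X*(-9))*((4 + 1)*0) = (-38 + 2*(-9))*((4 + 1)*0) = (-38 - 18)*(5*0) = -56*0 = 0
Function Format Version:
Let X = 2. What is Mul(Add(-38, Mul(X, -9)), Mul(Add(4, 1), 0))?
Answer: 0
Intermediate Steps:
Mul(Add(-38, Mul(X, -9)), Mul(Add(4, 1), 0)) = Mul(Add(-38, Mul(2, -9)), Mul(Add(4, 1), 0)) = Mul(Add(-38, -18), Mul(5, 0)) = Mul(-56, 0) = 0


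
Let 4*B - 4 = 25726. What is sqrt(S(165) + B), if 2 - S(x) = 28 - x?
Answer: sqrt(26286)/2 ≈ 81.065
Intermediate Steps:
S(x) = -26 + x (S(x) = 2 - (28 - x) = 2 + (-28 + x) = -26 + x)
B = 12865/2 (B = 1 + (1/4)*25726 = 1 + 12863/2 = 12865/2 ≈ 6432.5)
sqrt(S(165) + B) = sqrt((-26 + 165) + 12865/2) = sqrt(139 + 12865/2) = sqrt(13143/2) = sqrt(26286)/2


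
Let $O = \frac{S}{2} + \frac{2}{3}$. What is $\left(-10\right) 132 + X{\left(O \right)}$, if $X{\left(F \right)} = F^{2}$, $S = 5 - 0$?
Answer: $- \frac{47159}{36} \approx -1310.0$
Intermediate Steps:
$S = 5$ ($S = 5 + 0 = 5$)
$O = \frac{19}{6}$ ($O = \frac{5}{2} + \frac{2}{3} = \frac{19}{6} \approx 3.1667$)
$\left(-10\right) 132 + X{\left(O \right)} = \left(-10\right) 132 + \left(\frac{19}{6}\right)^{2} = -1320 + \frac{361}{36} = - \frac{47159}{36}$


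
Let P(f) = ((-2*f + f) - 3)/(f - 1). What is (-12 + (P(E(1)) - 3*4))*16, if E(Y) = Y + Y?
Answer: -464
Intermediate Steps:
E(Y) = 2*Y
P(f) = (-3 - f)/(-1 + f) (P(f) = (-f - 3)/(-1 + f) = (-3 - f)/(-1 + f))
(-12 + (P(E(1)) - 3*4))*16 = (-12 + ((-3 - 2)/(-1 + 2*1) - 3*4))*16 = (-12 + ((-3 - 1*2)/(-1 + 2) - 12))*16 = (-12 + ((-3 - 2)/1 - 12))*16 = (-12 + (1*(-5) - 12))*16 = (-12 + (-5 - 12))*16 = (-12 - 17)*16 = -29*16 = -464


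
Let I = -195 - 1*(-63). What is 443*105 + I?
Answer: 46383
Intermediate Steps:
I = -132 (I = -195 + 63 = -132)
443*105 + I = 443*105 - 132 = 46515 - 132 = 46383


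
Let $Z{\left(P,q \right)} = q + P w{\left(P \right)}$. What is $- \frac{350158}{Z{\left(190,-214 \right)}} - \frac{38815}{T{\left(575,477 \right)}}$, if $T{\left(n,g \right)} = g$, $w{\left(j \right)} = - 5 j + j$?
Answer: $- \frac{2723083522}{34490439} \approx -78.952$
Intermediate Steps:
$w{\left(j \right)} = - 4 j$
$Z{\left(P,q \right)} = q - 4 P^{2}$ ($Z{\left(P,q \right)} = q + P \left(- 4 P\right) = q - 4 P^{2}$)
$- \frac{350158}{Z{\left(190,-214 \right)}} - \frac{38815}{T{\left(575,477 \right)}} = - \frac{350158}{-214 - 4 \cdot 190^{2}} - \frac{38815}{477} = - \frac{350158}{-214 - 144400} - \frac{38815}{477} = - \frac{350158}{-144614} - \frac{38815}{477} = \left(-350158\right) \left(- \frac{1}{144614}\right) - \frac{38815}{477} = \frac{175079}{72307} - \frac{38815}{477} = - \frac{2723083522}{34490439}$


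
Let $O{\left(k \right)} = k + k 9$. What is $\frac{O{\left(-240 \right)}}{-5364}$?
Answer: $\frac{200}{447} \approx 0.44743$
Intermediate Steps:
$O{\left(k \right)} = 10 k$ ($O{\left(k \right)} = k + 9 k = 10 k$)
$\frac{O{\left(-240 \right)}}{-5364} = \frac{10 \left(-240\right)}{-5364} = \left(-2400\right) \left(- \frac{1}{5364}\right) = \frac{200}{447}$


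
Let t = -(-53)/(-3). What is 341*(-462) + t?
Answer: -472679/3 ≈ -1.5756e+5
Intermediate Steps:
t = -53/3 (t = -(-53)*(-1)/3 = -53*⅓ = -53/3 ≈ -17.667)
341*(-462) + t = 341*(-462) - 53/3 = -157542 - 53/3 = -472679/3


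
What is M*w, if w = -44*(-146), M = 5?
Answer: 32120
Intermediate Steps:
w = 6424
M*w = 5*6424 = 32120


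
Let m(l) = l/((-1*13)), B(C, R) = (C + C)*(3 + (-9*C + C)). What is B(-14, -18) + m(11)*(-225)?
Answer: -39385/13 ≈ -3029.6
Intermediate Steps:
B(C, R) = 2*C*(3 - 8*C) (B(C, R) = (2*C)*(3 - 8*C) = 2*C*(3 - 8*C))
m(l) = -l/13 (m(l) = l/(-13) = l*(-1/13) = -l/13)
B(-14, -18) + m(11)*(-225) = 2*(-14)*(3 - 8*(-14)) - 1/13*11*(-225) = 2*(-14)*(3 + 112) - 11/13*(-225) = 2*(-14)*115 + 2475/13 = -3220 + 2475/13 = -39385/13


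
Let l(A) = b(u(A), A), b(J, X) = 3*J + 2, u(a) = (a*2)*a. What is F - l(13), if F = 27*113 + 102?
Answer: 2137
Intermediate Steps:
u(a) = 2*a² (u(a) = (2*a)*a = 2*a²)
b(J, X) = 2 + 3*J
l(A) = 2 + 6*A² (l(A) = 2 + 3*(2*A²) = 2 + 6*A²)
F = 3153 (F = 3051 + 102 = 3153)
F - l(13) = 3153 - (2 + 6*13²) = 3153 - (2 + 6*169) = 3153 - (2 + 1014) = 3153 - 1*1016 = 3153 - 1016 = 2137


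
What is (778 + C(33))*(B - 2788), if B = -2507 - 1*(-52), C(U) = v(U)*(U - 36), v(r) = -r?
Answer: -4598111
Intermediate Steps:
C(U) = -U*(-36 + U) (C(U) = (-U)*(U - 36) = (-U)*(-36 + U) = -U*(-36 + U))
B = -2455 (B = -2507 + 52 = -2455)
(778 + C(33))*(B - 2788) = (778 + 33*(36 - 1*33))*(-2455 - 2788) = (778 + 33*(36 - 33))*(-5243) = (778 + 33*3)*(-5243) = (778 + 99)*(-5243) = 877*(-5243) = -4598111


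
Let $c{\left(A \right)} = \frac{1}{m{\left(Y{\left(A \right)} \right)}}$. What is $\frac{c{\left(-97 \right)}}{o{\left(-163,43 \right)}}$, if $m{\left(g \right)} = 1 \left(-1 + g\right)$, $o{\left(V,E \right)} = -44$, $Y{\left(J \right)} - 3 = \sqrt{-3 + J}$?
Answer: $- \frac{1}{2288} + \frac{5 i}{2288} \approx -0.00043706 + 0.0021853 i$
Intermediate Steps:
$Y{\left(J \right)} = 3 + \sqrt{-3 + J}$
$m{\left(g \right)} = -1 + g$
$c{\left(A \right)} = \frac{1}{2 + \sqrt{-3 + A}}$ ($c{\left(A \right)} = \frac{1}{-1 + \left(3 + \sqrt{-3 + A}\right)} = \frac{1}{2 + \sqrt{-3 + A}}$)
$\frac{c{\left(-97 \right)}}{o{\left(-163,43 \right)}} = \frac{1}{\left(2 + \sqrt{-3 - 97}\right) \left(-44\right)} = \frac{1}{2 + \sqrt{-100}} \left(- \frac{1}{44}\right) = \frac{1}{2 + 10 i} \left(- \frac{1}{44}\right) = \frac{2 - 10 i}{104} \left(- \frac{1}{44}\right) = - \frac{2 - 10 i}{4576}$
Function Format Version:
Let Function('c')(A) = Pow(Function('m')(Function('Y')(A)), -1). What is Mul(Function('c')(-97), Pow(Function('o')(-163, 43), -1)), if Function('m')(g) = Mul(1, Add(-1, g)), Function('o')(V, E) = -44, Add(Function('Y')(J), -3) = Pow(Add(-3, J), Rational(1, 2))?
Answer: Add(Rational(-1, 2288), Mul(Rational(5, 2288), I)) ≈ Add(-0.00043706, Mul(0.0021853, I))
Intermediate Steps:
Function('Y')(J) = Add(3, Pow(Add(-3, J), Rational(1, 2)))
Function('m')(g) = Add(-1, g)
Function('c')(A) = Pow(Add(2, Pow(Add(-3, A), Rational(1, 2))), -1) (Function('c')(A) = Pow(Add(-1, Add(3, Pow(Add(-3, A), Rational(1, 2)))), -1) = Pow(Add(2, Pow(Add(-3, A), Rational(1, 2))), -1))
Mul(Function('c')(-97), Pow(Function('o')(-163, 43), -1)) = Mul(Pow(Add(2, Pow(Add(-3, -97), Rational(1, 2))), -1), Pow(-44, -1)) = Mul(Pow(Add(2, Pow(-100, Rational(1, 2))), -1), Rational(-1, 44)) = Mul(Pow(Add(2, Mul(10, I)), -1), Rational(-1, 44)) = Mul(Mul(Rational(1, 104), Add(2, Mul(-10, I))), Rational(-1, 44)) = Mul(Rational(-1, 4576), Add(2, Mul(-10, I)))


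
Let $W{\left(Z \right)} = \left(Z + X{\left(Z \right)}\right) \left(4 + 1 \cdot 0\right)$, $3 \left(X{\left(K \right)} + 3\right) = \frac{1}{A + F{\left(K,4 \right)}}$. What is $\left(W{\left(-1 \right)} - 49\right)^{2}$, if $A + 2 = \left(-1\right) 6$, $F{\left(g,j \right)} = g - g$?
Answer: $\frac{152881}{36} \approx 4246.7$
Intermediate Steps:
$F{\left(g,j \right)} = 0$
$A = -8$ ($A = -2 - 6 = -8$)
$X{\left(K \right)} = - \frac{73}{24}$ ($X{\left(K \right)} = -3 + \frac{1}{3 \left(-8 + 0\right)} = -3 + \frac{1}{3 \left(-8\right)} = -3 + \frac{1}{3} \left(- \frac{1}{8}\right) = -3 - \frac{1}{24} = - \frac{73}{24}$)
$W{\left(Z \right)} = - \frac{73}{6} + 4 Z$ ($W{\left(Z \right)} = \left(Z - \frac{73}{24}\right) \left(4 + 1 \cdot 0\right) = \left(- \frac{73}{24} + Z\right) \left(4 + 0\right) = \left(- \frac{73}{24} + Z\right) 4 = - \frac{73}{6} + 4 Z$)
$\left(W{\left(-1 \right)} - 49\right)^{2} = \left(\left(- \frac{73}{6} + 4 \left(-1\right)\right) - 49\right)^{2} = \left(\left(- \frac{73}{6} - 4\right) - 49\right)^{2} = \left(- \frac{97}{6} - 49\right)^{2} = \left(- \frac{391}{6}\right)^{2} = \frac{152881}{36}$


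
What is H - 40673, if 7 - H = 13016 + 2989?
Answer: -56671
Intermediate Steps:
H = -15998 (H = 7 - (13016 + 2989) = 7 - 1*16005 = 7 - 16005 = -15998)
H - 40673 = -15998 - 40673 = -56671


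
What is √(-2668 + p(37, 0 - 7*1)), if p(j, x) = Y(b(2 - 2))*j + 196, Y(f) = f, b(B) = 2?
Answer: I*√2398 ≈ 48.969*I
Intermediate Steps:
p(j, x) = 196 + 2*j (p(j, x) = 2*j + 196 = 196 + 2*j)
√(-2668 + p(37, 0 - 7*1)) = √(-2668 + (196 + 2*37)) = √(-2668 + (196 + 74)) = √(-2668 + 270) = √(-2398) = I*√2398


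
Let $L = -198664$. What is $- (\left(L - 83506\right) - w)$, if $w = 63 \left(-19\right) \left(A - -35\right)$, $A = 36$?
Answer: $197183$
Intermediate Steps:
$w = -84987$ ($w = 63 \left(-19\right) \left(36 - -35\right) = - 1197 \left(36 + 35\right) = \left(-1197\right) 71 = -84987$)
$- (\left(L - 83506\right) - w) = - (\left(-198664 - 83506\right) - -84987) = - (-282170 + 84987) = \left(-1\right) \left(-197183\right) = 197183$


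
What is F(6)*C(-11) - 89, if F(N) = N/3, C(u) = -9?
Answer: -107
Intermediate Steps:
F(N) = N/3 (F(N) = N*(⅓) = N/3)
F(6)*C(-11) - 89 = ((⅓)*6)*(-9) - 89 = 2*(-9) - 89 = -18 - 89 = -107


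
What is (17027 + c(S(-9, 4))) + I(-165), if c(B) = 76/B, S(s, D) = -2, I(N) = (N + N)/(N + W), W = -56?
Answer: 3754899/221 ≈ 16991.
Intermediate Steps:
I(N) = 2*N/(-56 + N) (I(N) = (N + N)/(N - 56) = (2*N)/(-56 + N) = 2*N/(-56 + N))
(17027 + c(S(-9, 4))) + I(-165) = (17027 + 76/(-2)) + 2*(-165)/(-56 - 165) = (17027 + 76*(-½)) + 2*(-165)/(-221) = (17027 - 38) + 2*(-165)*(-1/221) = 16989 + 330/221 = 3754899/221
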